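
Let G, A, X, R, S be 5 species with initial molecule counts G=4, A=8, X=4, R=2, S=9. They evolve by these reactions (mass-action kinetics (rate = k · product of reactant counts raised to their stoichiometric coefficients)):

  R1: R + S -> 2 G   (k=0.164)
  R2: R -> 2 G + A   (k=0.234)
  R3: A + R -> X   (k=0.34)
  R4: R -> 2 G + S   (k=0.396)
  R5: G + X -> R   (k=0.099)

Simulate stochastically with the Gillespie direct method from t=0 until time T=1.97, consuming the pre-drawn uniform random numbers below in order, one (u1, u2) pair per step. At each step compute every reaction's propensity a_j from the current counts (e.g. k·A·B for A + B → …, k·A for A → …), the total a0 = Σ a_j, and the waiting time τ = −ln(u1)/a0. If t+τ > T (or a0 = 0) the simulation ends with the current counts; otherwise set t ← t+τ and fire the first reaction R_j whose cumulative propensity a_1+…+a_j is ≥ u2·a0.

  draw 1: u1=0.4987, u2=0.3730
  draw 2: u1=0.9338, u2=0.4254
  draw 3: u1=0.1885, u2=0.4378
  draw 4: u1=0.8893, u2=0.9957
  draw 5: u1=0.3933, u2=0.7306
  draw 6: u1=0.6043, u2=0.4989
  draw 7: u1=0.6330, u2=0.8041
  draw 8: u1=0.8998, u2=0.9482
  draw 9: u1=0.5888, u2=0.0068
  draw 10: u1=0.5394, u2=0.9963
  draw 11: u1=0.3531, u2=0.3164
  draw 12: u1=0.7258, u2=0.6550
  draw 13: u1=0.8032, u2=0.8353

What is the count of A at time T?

A at T = 3

t=0.000: G=4 A=8 X=4 R=2 S=9
Draw 1: a1=2.952, a2=0.468, a3=5.440, a4=0.792, a5=1.584, a0=11.236; τ=−ln(0.4987)/11.236=0.062 → t=0.062; u2·a0=0.3730·11.236=4.191; a1+a2=3.420 < 4.191 ≤ a1+…+a3=8.860 → R3 fires; G=4 A=7 X=5 R=1 S=9
Draw 2: a1=1.476, a2=0.234, a3=2.380, a4=0.396, a5=1.980, a0=6.466; τ=−ln(0.9338)/6.466=0.011 → t=0.073; u2·a0=0.4254·6.466=2.751; a1+a2=1.710 < 2.751 ≤ a1+…+a3=4.090 → R3 fires; G=4 A=6 X=6 R=0 S=9
Draw 3: a1=0.000, a2=0.000, a3=0.000, a4=0.000, a5=2.376, a0=2.376; τ=−ln(0.1885)/2.376=0.702 → t=0.775; u2·a0=0.4378·2.376=1.040; a1+…+a4=0.000 < 1.040 ≤ a1+…+a5=2.376 → R5 fires; G=3 A=6 X=5 R=1 S=9
Draw 4: a1=1.476, a2=0.234, a3=2.040, a4=0.396, a5=1.485, a0=5.631; τ=−ln(0.8893)/5.631=0.021 → t=0.796; u2·a0=0.9957·5.631=5.607; a1+…+a4=4.146 < 5.607 ≤ a1+…+a5=5.631 → R5 fires; G=2 A=6 X=4 R=2 S=9
Draw 5: a1=2.952, a2=0.468, a3=4.080, a4=0.792, a5=0.792, a0=9.084; τ=−ln(0.3933)/9.084=0.103 → t=0.898; u2·a0=0.7306·9.084=6.637; a1+a2=3.420 < 6.637 ≤ a1+…+a3=7.500 → R3 fires; G=2 A=5 X=5 R=1 S=9
Draw 6: a1=1.476, a2=0.234, a3=1.700, a4=0.396, a5=0.990, a0=4.796; τ=−ln(0.6043)/4.796=0.105 → t=1.003; u2·a0=0.4989·4.796=2.393; a1+a2=1.710 < 2.393 ≤ a1+…+a3=3.410 → R3 fires; G=2 A=4 X=6 R=0 S=9
Draw 7: a1=0.000, a2=0.000, a3=0.000, a4=0.000, a5=1.188, a0=1.188; τ=−ln(0.6330)/1.188=0.385 → t=1.388; u2·a0=0.8041·1.188=0.955; a1+…+a4=0.000 < 0.955 ≤ a1+…+a5=1.188 → R5 fires; G=1 A=4 X=5 R=1 S=9
Draw 8: a1=1.476, a2=0.234, a3=1.360, a4=0.396, a5=0.495, a0=3.961; τ=−ln(0.8998)/3.961=0.027 → t=1.415; u2·a0=0.9482·3.961=3.756; a1+…+a4=3.466 < 3.756 ≤ a1+…+a5=3.961 → R5 fires; G=0 A=4 X=4 R=2 S=9
Draw 9: a1=2.952, a2=0.468, a3=2.720, a4=0.792, a5=0.000, a0=6.932; τ=−ln(0.5888)/6.932=0.076 → t=1.491; u2·a0=0.0068·6.932=0.047 ≤ a1=2.952 → R1 fires; G=2 A=4 X=4 R=1 S=8
Draw 10: a1=1.312, a2=0.234, a3=1.360, a4=0.396, a5=0.792, a0=4.094; τ=−ln(0.5394)/4.094=0.151 → t=1.642; u2·a0=0.9963·4.094=4.079; a1+…+a4=3.302 < 4.079 ≤ a1+…+a5=4.094 → R5 fires; G=1 A=4 X=3 R=2 S=8
Draw 11: a1=2.624, a2=0.468, a3=2.720, a4=0.792, a5=0.297, a0=6.901; τ=−ln(0.3531)/6.901=0.151 → t=1.793; u2·a0=0.3164·6.901=2.183 ≤ a1=2.624 → R1 fires; G=3 A=4 X=3 R=1 S=7
Draw 12: a1=1.148, a2=0.234, a3=1.360, a4=0.396, a5=0.891, a0=4.029; τ=−ln(0.7258)/4.029=0.080 → t=1.873; u2·a0=0.6550·4.029=2.639; a1+a2=1.382 < 2.639 ≤ a1+…+a3=2.742 → R3 fires; G=3 A=3 X=4 R=0 S=7
Draw 13: a1=0.000, a2=0.000, a3=0.000, a4=0.000, a5=1.188, a0=1.188; τ=−ln(0.8032)/1.188=0.184 → t=2.057 > T=1.97: stop.
Read off A at T=1.97: 3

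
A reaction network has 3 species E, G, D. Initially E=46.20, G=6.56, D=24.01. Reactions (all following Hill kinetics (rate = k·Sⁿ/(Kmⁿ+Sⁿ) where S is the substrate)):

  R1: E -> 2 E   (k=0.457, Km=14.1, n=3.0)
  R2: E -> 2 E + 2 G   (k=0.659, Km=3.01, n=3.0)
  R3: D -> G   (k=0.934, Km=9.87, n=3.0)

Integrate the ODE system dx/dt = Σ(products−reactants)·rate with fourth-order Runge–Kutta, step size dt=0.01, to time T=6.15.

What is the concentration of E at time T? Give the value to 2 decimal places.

E at T = 53.00

RK4 with dt=0.01: 615 steps to T=6.15. Trajectory (selected grid times):
t=0.00: E=46.20 G=6.56 D=24.01
t=0.68: E=46.95 G=8.05 D=23.42
t=1.37: E=47.71 G=9.56 D=22.82
t=2.05: E=48.46 G=11.04 D=22.23
t=2.73: E=49.21 G=12.52 D=21.65
t=3.42: E=49.98 G=14.01 D=21.07
t=4.10: E=50.73 G=15.48 D=20.49
t=4.78: E=51.48 G=16.95 D=19.92
t=5.47: E=52.25 G=18.43 D=19.35
t=6.15: E=53.00 G=19.88 D=18.79
Read off E at T=6.15: 53.00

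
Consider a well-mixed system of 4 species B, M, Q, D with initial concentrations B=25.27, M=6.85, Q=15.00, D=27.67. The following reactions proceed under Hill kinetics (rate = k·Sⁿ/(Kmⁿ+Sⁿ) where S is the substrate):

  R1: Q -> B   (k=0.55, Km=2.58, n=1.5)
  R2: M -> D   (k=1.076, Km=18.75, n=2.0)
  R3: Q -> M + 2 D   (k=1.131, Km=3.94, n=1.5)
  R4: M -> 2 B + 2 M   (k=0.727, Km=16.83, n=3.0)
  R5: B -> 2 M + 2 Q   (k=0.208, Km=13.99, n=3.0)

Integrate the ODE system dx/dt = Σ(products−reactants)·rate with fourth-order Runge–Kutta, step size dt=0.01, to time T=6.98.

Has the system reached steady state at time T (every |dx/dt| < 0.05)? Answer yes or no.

Steady state at T: no

RK4 with dt=0.01: 698 steps to T=6.98. Trajectory (selected grid times):
t=0.00: B=25.27 M=6.85 Q=15.00 D=27.67
t=0.78: B=25.62 M=7.83 Q=14.11 D=29.33
t=1.55: B=25.99 M=8.79 Q=13.24 D=30.97
t=2.33: B=26.41 M=9.74 Q=12.37 D=32.64
t=3.10: B=26.86 M=10.66 Q=11.53 D=34.30
t=3.88: B=27.35 M=11.59 Q=10.71 D=35.97
t=4.65: B=27.89 M=12.48 Q=9.91 D=37.62
t=5.43: B=28.47 M=13.37 Q=9.12 D=39.29
t=6.20: B=29.09 M=14.24 Q=8.38 D=40.92
t=6.98: B=29.76 M=15.09 Q=7.65 D=42.55
Rates at T: R1=0.4600, R2=0.4231, R3=0.8259, R4=0.3047, R5=0.1884
dx/dt at T (Σ net stoichiometry × rate): B=+0.8809, M=+1.0843, Q=-0.9090, D=+2.0749
Largest |dx/dt| is |+2.0749| (D) ≥ 0.05 → not steady.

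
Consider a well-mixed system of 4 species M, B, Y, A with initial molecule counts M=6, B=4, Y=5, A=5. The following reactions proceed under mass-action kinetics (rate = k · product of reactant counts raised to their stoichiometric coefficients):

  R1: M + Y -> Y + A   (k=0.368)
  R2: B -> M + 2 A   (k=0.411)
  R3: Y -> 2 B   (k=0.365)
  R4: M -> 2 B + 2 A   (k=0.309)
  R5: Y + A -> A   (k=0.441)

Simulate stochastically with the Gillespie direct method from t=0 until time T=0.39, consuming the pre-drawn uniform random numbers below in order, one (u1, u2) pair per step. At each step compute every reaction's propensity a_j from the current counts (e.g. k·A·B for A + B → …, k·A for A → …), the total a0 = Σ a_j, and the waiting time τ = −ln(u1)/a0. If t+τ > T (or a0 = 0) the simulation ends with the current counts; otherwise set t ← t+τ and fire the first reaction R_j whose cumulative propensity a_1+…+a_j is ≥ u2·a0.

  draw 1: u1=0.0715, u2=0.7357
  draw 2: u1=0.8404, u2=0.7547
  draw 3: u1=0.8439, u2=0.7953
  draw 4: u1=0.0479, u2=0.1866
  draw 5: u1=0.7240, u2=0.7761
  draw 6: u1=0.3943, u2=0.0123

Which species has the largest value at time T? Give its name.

t=0.000: M=6 B=4 Y=5 A=5
Draw 1: a1=11.040, a2=1.644, a3=1.825, a4=1.854, a5=11.025, a0=27.388; τ=−ln(0.0715)/27.388=0.096 → t=0.096; u2·a0=0.7357·27.388=20.149; a1+…+a4=16.363 < 20.149 ≤ a1+…+a5=27.388 → R5 fires; M=6 B=4 Y=4 A=5
Draw 2: a1=8.832, a2=1.644, a3=1.460, a4=1.854, a5=8.820, a0=22.610; τ=−ln(0.8404)/22.610=0.008 → t=0.104; u2·a0=0.7547·22.610=17.064; a1+…+a4=13.790 < 17.064 ≤ a1+…+a5=22.610 → R5 fires; M=6 B=4 Y=3 A=5
Draw 3: a1=6.624, a2=1.644, a3=1.095, a4=1.854, a5=6.615, a0=17.832; τ=−ln(0.8439)/17.832=0.010 → t=0.114; u2·a0=0.7953·17.832=14.182; a1+…+a4=11.217 < 14.182 ≤ a1+…+a5=17.832 → R5 fires; M=6 B=4 Y=2 A=5
Draw 4: a1=4.416, a2=1.644, a3=0.730, a4=1.854, a5=4.410, a0=13.054; τ=−ln(0.0479)/13.054=0.233 → t=0.346; u2·a0=0.1866·13.054=2.436 ≤ a1=4.416 → R1 fires; M=5 B=4 Y=2 A=6
Draw 5: a1=3.680, a2=1.644, a3=0.730, a4=1.545, a5=5.292, a0=12.891; τ=−ln(0.7240)/12.891=0.025 → t=0.371; u2·a0=0.7761·12.891=10.005; a1+…+a4=7.599 < 10.005 ≤ a1+…+a5=12.891 → R5 fires; M=5 B=4 Y=1 A=6
Draw 6: a1=1.840, a2=1.644, a3=0.365, a4=1.545, a5=2.646, a0=8.040; τ=−ln(0.3943)/8.040=0.116 → t=0.487 > T=0.39: stop.
At T=0.39: M=5 B=4 Y=1 A=6; the largest is A.

Dominant species at T: A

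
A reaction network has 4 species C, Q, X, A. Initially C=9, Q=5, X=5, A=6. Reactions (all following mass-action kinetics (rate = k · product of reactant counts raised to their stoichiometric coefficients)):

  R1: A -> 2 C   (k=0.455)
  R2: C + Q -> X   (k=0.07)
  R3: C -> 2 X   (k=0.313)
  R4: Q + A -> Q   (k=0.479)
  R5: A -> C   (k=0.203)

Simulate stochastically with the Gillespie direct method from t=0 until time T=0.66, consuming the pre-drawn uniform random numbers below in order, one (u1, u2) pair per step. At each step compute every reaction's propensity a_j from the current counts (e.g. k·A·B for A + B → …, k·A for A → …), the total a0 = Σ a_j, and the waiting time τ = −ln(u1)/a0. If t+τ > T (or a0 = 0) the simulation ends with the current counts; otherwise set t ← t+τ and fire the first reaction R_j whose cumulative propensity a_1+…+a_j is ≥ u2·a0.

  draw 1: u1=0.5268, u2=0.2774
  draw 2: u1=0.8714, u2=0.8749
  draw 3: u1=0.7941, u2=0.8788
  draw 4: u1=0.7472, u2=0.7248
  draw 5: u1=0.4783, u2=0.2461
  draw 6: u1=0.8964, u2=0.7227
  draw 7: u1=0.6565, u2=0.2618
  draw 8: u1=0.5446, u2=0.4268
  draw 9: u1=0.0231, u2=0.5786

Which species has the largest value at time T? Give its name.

Dominant species at T: X

t=0.000: C=9 Q=5 X=5 A=6
Draw 1: a1=2.730, a2=3.150, a3=2.817, a4=14.370, a5=1.218, a0=24.285; τ=−ln(0.5268)/24.285=0.026 → t=0.026; u2·a0=0.2774·24.285=6.737; a1+a2=5.880 < 6.737 ≤ a1+…+a3=8.697 → R3 fires; C=8 Q=5 X=7 A=6
Draw 2: a1=2.730, a2=2.800, a3=2.504, a4=14.370, a5=1.218, a0=23.622; τ=−ln(0.8714)/23.622=0.006 → t=0.032; u2·a0=0.8749·23.622=20.667; a1+…+a3=8.034 < 20.667 ≤ a1+…+a4=22.404 → R4 fires; C=8 Q=5 X=7 A=5
Draw 3: a1=2.275, a2=2.800, a3=2.504, a4=11.975, a5=1.015, a0=20.569; τ=−ln(0.7941)/20.569=0.011 → t=0.043; u2·a0=0.8788·20.569=18.076; a1+…+a3=7.579 < 18.076 ≤ a1+…+a4=19.554 → R4 fires; C=8 Q=5 X=7 A=4
Draw 4: a1=1.820, a2=2.800, a3=2.504, a4=9.580, a5=0.812, a0=17.516; τ=−ln(0.7472)/17.516=0.017 → t=0.060; u2·a0=0.7248·17.516=12.696; a1+…+a3=7.124 < 12.696 ≤ a1+…+a4=16.704 → R4 fires; C=8 Q=5 X=7 A=3
Draw 5: a1=1.365, a2=2.800, a3=2.504, a4=7.185, a5=0.609, a0=14.463; τ=−ln(0.4783)/14.463=0.051 → t=0.111; u2·a0=0.2461·14.463=3.559; a1=1.365 < 3.559 ≤ a1+a2=4.165 → R2 fires; C=7 Q=4 X=8 A=3
Draw 6: a1=1.365, a2=1.960, a3=2.191, a4=5.748, a5=0.609, a0=11.873; τ=−ln(0.8964)/11.873=0.009 → t=0.120; u2·a0=0.7227·11.873=8.581; a1+…+a3=5.516 < 8.581 ≤ a1+…+a4=11.264 → R4 fires; C=7 Q=4 X=8 A=2
Draw 7: a1=0.910, a2=1.960, a3=2.191, a4=3.832, a5=0.406, a0=9.299; τ=−ln(0.6565)/9.299=0.045 → t=0.166; u2·a0=0.2618·9.299=2.434; a1=0.910 < 2.434 ≤ a1+a2=2.870 → R2 fires; C=6 Q=3 X=9 A=2
Draw 8: a1=0.910, a2=1.260, a3=1.878, a4=2.874, a5=0.406, a0=7.328; τ=−ln(0.5446)/7.328=0.083 → t=0.248; u2·a0=0.4268·7.328=3.128; a1+a2=2.170 < 3.128 ≤ a1+…+a3=4.048 → R3 fires; C=5 Q=3 X=11 A=2
Draw 9: a1=0.910, a2=1.050, a3=1.565, a4=2.874, a5=0.406, a0=6.805; τ=−ln(0.0231)/6.805=0.554 → t=0.802 > T=0.66: stop.
At T=0.66: C=5 Q=3 X=11 A=2; the largest is X.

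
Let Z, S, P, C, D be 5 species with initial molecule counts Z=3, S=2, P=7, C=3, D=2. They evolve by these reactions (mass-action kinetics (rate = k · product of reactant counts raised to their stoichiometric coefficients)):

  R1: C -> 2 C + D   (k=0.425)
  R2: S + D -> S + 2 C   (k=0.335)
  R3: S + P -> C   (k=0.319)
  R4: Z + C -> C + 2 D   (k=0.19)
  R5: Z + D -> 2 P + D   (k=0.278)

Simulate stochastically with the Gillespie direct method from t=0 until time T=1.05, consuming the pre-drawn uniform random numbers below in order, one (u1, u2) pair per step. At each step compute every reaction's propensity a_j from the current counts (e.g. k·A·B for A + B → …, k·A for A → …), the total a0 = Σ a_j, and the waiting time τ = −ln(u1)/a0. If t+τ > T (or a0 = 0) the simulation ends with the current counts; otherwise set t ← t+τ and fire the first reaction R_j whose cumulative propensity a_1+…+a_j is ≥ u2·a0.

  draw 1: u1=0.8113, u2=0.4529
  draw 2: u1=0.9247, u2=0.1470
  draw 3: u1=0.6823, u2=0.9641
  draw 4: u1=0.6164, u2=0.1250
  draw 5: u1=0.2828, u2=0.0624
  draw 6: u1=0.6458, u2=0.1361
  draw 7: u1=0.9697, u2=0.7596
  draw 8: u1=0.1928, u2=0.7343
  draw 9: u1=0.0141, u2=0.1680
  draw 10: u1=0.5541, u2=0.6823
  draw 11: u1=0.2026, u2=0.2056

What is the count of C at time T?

C at T = 11

t=0.000: Z=3 S=2 P=7 C=3 D=2
Draw 1: a1=1.275, a2=1.340, a3=4.466, a4=1.710, a5=1.668, a0=10.459; τ=−ln(0.8113)/10.459=0.020 → t=0.020; u2·a0=0.4529·10.459=4.737; a1+a2=2.615 < 4.737 ≤ a1+…+a3=7.081 → R3 fires; Z=3 S=1 P=6 C=4 D=2
Draw 2: a1=1.700, a2=0.670, a3=1.914, a4=2.280, a5=1.668, a0=8.232; τ=−ln(0.9247)/8.232=0.010 → t=0.030; u2·a0=0.1470·8.232=1.210 ≤ a1=1.700 → R1 fires; Z=3 S=1 P=6 C=5 D=3
Draw 3: a1=2.125, a2=1.005, a3=1.914, a4=2.850, a5=2.502, a0=10.396; τ=−ln(0.6823)/10.396=0.037 → t=0.066; u2·a0=0.9641·10.396=10.023; a1+…+a4=7.894 < 10.023 ≤ a1+…+a5=10.396 → R5 fires; Z=2 S=1 P=8 C=5 D=3
Draw 4: a1=2.125, a2=1.005, a3=2.552, a4=1.900, a5=1.668, a0=9.250; τ=−ln(0.6164)/9.250=0.052 → t=0.119; u2·a0=0.1250·9.250=1.156 ≤ a1=2.125 → R1 fires; Z=2 S=1 P=8 C=6 D=4
Draw 5: a1=2.550, a2=1.340, a3=2.552, a4=2.280, a5=2.224, a0=10.946; τ=−ln(0.2828)/10.946=0.115 → t=0.234; u2·a0=0.0624·10.946=0.683 ≤ a1=2.550 → R1 fires; Z=2 S=1 P=8 C=7 D=5
Draw 6: a1=2.975, a2=1.675, a3=2.552, a4=2.660, a5=2.780, a0=12.642; τ=−ln(0.6458)/12.642=0.035 → t=0.269; u2·a0=0.1361·12.642=1.721 ≤ a1=2.975 → R1 fires; Z=2 S=1 P=8 C=8 D=6
Draw 7: a1=3.400, a2=2.010, a3=2.552, a4=3.040, a5=3.336, a0=14.338; τ=−ln(0.9697)/14.338=0.002 → t=0.271; u2·a0=0.7596·14.338=10.891; a1+…+a3=7.962 < 10.891 ≤ a1+…+a4=11.002 → R4 fires; Z=1 S=1 P=8 C=8 D=8
Draw 8: a1=3.400, a2=2.680, a3=2.552, a4=1.520, a5=2.224, a0=12.376; τ=−ln(0.1928)/12.376=0.133 → t=0.404; u2·a0=0.7343·12.376=9.088; a1+…+a3=8.632 < 9.088 ≤ a1+…+a4=10.152 → R4 fires; Z=0 S=1 P=8 C=8 D=10
Draw 9: a1=3.400, a2=3.350, a3=2.552, a4=0.000, a5=0.000, a0=9.302; τ=−ln(0.0141)/9.302=0.458 → t=0.862; u2·a0=0.1680·9.302=1.563 ≤ a1=3.400 → R1 fires; Z=0 S=1 P=8 C=9 D=11
Draw 10: a1=3.825, a2=3.685, a3=2.552, a4=0.000, a5=0.000, a0=10.062; τ=−ln(0.5541)/10.062=0.059 → t=0.921; u2·a0=0.6823·10.062=6.865; a1=3.825 < 6.865 ≤ a1+a2=7.510 → R2 fires; Z=0 S=1 P=8 C=11 D=10
Draw 11: a1=4.675, a2=3.350, a3=2.552, a4=0.000, a5=0.000, a0=10.577; τ=−ln(0.2026)/10.577=0.151 → t=1.071 > T=1.05: stop.
Read off C at T=1.05: 11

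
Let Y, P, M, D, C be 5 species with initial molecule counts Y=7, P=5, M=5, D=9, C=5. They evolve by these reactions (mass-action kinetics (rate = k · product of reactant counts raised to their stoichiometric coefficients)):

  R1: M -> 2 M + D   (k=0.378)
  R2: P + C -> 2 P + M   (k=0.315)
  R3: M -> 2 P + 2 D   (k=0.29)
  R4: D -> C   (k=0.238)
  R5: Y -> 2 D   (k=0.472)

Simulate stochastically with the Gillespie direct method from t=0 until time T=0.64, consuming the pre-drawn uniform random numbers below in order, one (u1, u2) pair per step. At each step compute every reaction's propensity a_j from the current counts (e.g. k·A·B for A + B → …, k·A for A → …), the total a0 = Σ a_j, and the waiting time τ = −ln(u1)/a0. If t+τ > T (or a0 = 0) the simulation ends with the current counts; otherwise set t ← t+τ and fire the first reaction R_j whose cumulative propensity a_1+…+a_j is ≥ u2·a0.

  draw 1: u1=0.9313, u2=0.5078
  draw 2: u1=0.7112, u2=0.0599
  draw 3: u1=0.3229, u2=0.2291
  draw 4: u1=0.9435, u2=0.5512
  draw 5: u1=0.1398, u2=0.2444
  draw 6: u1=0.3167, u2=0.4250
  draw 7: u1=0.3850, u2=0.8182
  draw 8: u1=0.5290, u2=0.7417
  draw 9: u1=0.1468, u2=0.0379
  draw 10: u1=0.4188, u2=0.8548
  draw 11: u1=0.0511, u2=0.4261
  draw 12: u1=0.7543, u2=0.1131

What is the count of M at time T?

M at T = 11

t=0.000: Y=7 P=5 M=5 D=9 C=5
Draw 1: a1=1.890, a2=7.875, a3=1.450, a4=2.142, a5=3.304, a0=16.661; τ=−ln(0.9313)/16.661=0.004 → t=0.004; u2·a0=0.5078·16.661=8.460; a1=1.890 < 8.460 ≤ a1+a2=9.765 → R2 fires; Y=7 P=6 M=6 D=9 C=4
Draw 2: a1=2.268, a2=7.560, a3=1.740, a4=2.142, a5=3.304, a0=17.014; τ=−ln(0.7112)/17.014=0.020 → t=0.024; u2·a0=0.0599·17.014=1.019 ≤ a1=2.268 → R1 fires; Y=7 P=6 M=7 D=10 C=4
Draw 3: a1=2.646, a2=7.560, a3=2.030, a4=2.380, a5=3.304, a0=17.920; τ=−ln(0.3229)/17.920=0.063 → t=0.087; u2·a0=0.2291·17.920=4.105; a1=2.646 < 4.105 ≤ a1+a2=10.206 → R2 fires; Y=7 P=7 M=8 D=10 C=3
Draw 4: a1=3.024, a2=6.615, a3=2.320, a4=2.380, a5=3.304, a0=17.643; τ=−ln(0.9435)/17.643=0.003 → t=0.091; u2·a0=0.5512·17.643=9.725; a1+a2=9.639 < 9.725 ≤ a1+…+a3=11.959 → R3 fires; Y=7 P=9 M=7 D=12 C=3
Draw 5: a1=2.646, a2=8.505, a3=2.030, a4=2.856, a5=3.304, a0=19.341; τ=−ln(0.1398)/19.341=0.102 → t=0.192; u2·a0=0.2444·19.341=4.727; a1=2.646 < 4.727 ≤ a1+a2=11.151 → R2 fires; Y=7 P=10 M=8 D=12 C=2
Draw 6: a1=3.024, a2=6.300, a3=2.320, a4=2.856, a5=3.304, a0=17.804; τ=−ln(0.3167)/17.804=0.065 → t=0.257; u2·a0=0.4250·17.804=7.567; a1=3.024 < 7.567 ≤ a1+a2=9.324 → R2 fires; Y=7 P=11 M=9 D=12 C=1
Draw 7: a1=3.402, a2=3.465, a3=2.610, a4=2.856, a5=3.304, a0=15.637; τ=−ln(0.3850)/15.637=0.061 → t=0.318; u2·a0=0.8182·15.637=12.794; a1+…+a4=12.333 < 12.794 ≤ a1+…+a5=15.637 → R5 fires; Y=6 P=11 M=9 D=14 C=1
Draw 8: a1=3.402, a2=3.465, a3=2.610, a4=3.332, a5=2.832, a0=15.641; τ=−ln(0.5290)/15.641=0.041 → t=0.359; u2·a0=0.7417·15.641=11.601; a1+…+a3=9.477 < 11.601 ≤ a1+…+a4=12.809 → R4 fires; Y=6 P=11 M=9 D=13 C=2
Draw 9: a1=3.402, a2=6.930, a3=2.610, a4=3.094, a5=2.832, a0=18.868; τ=−ln(0.1468)/18.868=0.102 → t=0.460; u2·a0=0.0379·18.868=0.715 ≤ a1=3.402 → R1 fires; Y=6 P=11 M=10 D=14 C=2
Draw 10: a1=3.780, a2=6.930, a3=2.900, a4=3.332, a5=2.832, a0=19.774; τ=−ln(0.4188)/19.774=0.044 → t=0.504; u2·a0=0.8548·19.774=16.903; a1+…+a3=13.610 < 16.903 ≤ a1+…+a4=16.942 → R4 fires; Y=6 P=11 M=10 D=13 C=3
Draw 11: a1=3.780, a2=10.395, a3=2.900, a4=3.094, a5=2.832, a0=23.001; τ=−ln(0.0511)/23.001=0.129 → t=0.634; u2·a0=0.4261·23.001=9.801; a1=3.780 < 9.801 ≤ a1+a2=14.175 → R2 fires; Y=6 P=12 M=11 D=13 C=2
Draw 12: a1=4.158, a2=7.560, a3=3.190, a4=3.094, a5=2.832, a0=20.834; τ=−ln(0.7543)/20.834=0.014 → t=0.647 > T=0.64: stop.
Read off M at T=0.64: 11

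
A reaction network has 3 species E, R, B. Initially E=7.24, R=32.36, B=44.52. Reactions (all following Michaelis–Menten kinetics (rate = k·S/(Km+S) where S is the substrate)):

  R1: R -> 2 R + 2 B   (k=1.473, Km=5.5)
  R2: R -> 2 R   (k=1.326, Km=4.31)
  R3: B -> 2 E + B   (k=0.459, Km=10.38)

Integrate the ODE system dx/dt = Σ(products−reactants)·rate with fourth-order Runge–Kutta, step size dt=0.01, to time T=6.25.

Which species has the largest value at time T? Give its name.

Dominant species at T: B

RK4 with dt=0.01: 625 steps to T=6.25. Trajectory (selected grid times):
t=0.00: E=7.24 R=32.36 B=44.52
t=0.69: E=7.76 R=34.04 B=46.26
t=1.39: E=8.28 R=35.76 B=48.05
t=2.08: E=8.80 R=37.46 B=49.81
t=2.78: E=9.34 R=39.20 B=51.62
t=3.47: E=9.87 R=40.92 B=53.40
t=4.17: E=10.41 R=42.67 B=55.23
t=4.86: E=10.94 R=44.40 B=57.03
t=5.56: E=11.49 R=46.17 B=58.87
t=6.25: E=12.03 R=47.92 B=60.69
At T=6.25: E=12.03 R=47.92 B=60.69; the largest is B.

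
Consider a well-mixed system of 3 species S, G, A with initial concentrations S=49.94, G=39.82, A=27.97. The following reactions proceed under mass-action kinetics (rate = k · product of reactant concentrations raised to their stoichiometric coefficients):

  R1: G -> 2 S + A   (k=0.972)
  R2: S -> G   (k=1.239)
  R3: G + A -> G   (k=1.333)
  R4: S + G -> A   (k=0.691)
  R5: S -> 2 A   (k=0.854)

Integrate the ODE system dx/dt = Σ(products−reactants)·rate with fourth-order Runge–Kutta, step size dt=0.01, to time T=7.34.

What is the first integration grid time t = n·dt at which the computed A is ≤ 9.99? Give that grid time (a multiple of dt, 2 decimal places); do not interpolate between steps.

RK4 with dt=0.01: 734 steps to T=7.34. Trajectory (selected grid times):
t=0.00: S=49.94 G=39.82 A=27.97
t=0.33: S=5.61 G=2.77 A=10.08
t=0.34: S=5.44 G=2.71 A=9.94
t=0.82: S=1.90 G=1.52 A=5.89
t=1.63: S=0.86 G=0.96 A=3.50
t=2.45: S=0.61 G=0.70 A=2.74
t=3.26: S=0.49 G=0.56 A=2.43
t=4.08: S=0.41 G=0.47 A=2.27
t=4.89: S=0.36 G=0.42 A=2.19
t=5.71: S=0.32 G=0.37 A=2.13
t=6.52: S=0.30 G=0.34 A=2.09
t=7.34: S=0.28 G=0.32 A=2.06
A(0.33)=10.075 > 9.99 but A(0.34)=9.935 ≤ 9.99, so the first grid time is t=0.34.

Threshold first reached at t = 0.34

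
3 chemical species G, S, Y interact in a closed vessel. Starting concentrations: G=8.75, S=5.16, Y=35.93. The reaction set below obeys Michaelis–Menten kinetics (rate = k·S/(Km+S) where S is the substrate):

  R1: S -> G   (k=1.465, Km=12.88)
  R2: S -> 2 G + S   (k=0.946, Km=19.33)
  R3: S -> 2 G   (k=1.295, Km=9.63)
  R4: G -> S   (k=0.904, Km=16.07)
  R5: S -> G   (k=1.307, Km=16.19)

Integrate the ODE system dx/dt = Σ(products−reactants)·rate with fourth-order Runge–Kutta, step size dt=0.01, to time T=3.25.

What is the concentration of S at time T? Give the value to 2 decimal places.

S at T = 3.15

RK4 with dt=0.01: 325 steps to T=3.25. Trajectory (selected grid times):
t=0.00: G=8.75 S=5.16 Y=35.93
t=0.36: G=9.35 S=4.86 Y=35.93
t=0.72: G=9.92 S=4.58 Y=35.93
t=1.08: G=10.45 S=4.32 Y=35.93
t=1.44: G=10.95 S=4.08 Y=35.93
t=1.81: G=11.44 S=3.86 Y=35.93
t=2.17: G=11.88 S=3.66 Y=35.93
t=2.53: G=12.30 S=3.47 Y=35.93
t=2.89: G=12.69 S=3.30 Y=35.93
t=3.25: G=13.06 S=3.15 Y=35.93
Read off S at T=3.25: 3.15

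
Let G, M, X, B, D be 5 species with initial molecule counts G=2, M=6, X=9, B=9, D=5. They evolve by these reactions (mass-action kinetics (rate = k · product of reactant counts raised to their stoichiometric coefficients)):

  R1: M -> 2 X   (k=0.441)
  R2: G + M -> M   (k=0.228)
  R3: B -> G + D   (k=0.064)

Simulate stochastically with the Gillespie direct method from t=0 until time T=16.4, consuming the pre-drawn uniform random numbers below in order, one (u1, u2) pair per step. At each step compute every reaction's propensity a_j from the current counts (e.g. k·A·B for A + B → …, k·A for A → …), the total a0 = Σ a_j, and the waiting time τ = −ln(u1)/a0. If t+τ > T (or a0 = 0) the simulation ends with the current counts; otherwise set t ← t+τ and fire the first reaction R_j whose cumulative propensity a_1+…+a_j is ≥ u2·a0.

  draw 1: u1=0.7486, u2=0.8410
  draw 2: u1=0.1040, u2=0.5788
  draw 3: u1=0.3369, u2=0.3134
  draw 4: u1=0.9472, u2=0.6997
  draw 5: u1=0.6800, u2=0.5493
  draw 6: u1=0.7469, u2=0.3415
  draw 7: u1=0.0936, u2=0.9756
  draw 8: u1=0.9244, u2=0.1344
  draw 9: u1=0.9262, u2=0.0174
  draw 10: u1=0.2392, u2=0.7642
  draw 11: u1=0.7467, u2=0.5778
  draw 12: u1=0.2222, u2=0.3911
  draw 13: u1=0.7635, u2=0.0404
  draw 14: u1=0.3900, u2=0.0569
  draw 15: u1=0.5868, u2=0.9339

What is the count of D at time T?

D at T = 11

t=0.000: G=2 M=6 X=9 B=9 D=5
Draw 1: a1=2.646, a2=2.736, a3=0.576, a0=5.958; τ=−ln(0.7486)/5.958=0.049 → t=0.049; u2·a0=0.8410·5.958=5.011; a1=2.646 < 5.011 ≤ a1+a2=5.382 → R2 fires; G=1 M=6 X=9 B=9 D=5
Draw 2: a1=2.646, a2=1.368, a3=0.576, a0=4.590; τ=−ln(0.1040)/4.590=0.493 → t=0.542; u2·a0=0.5788·4.590=2.657; a1=2.646 < 2.657 ≤ a1+a2=4.014 → R2 fires; G=0 M=6 X=9 B=9 D=5
Draw 3: a1=2.646, a2=0.000, a3=0.576, a0=3.222; τ=−ln(0.3369)/3.222=0.338 → t=0.879; u2·a0=0.3134·3.222=1.010 ≤ a1=2.646 → R1 fires; G=0 M=5 X=11 B=9 D=5
Draw 4: a1=2.205, a2=0.000, a3=0.576, a0=2.781; τ=−ln(0.9472)/2.781=0.020 → t=0.899; u2·a0=0.6997·2.781=1.946 ≤ a1=2.205 → R1 fires; G=0 M=4 X=13 B=9 D=5
Draw 5: a1=1.764, a2=0.000, a3=0.576, a0=2.340; τ=−ln(0.6800)/2.340=0.165 → t=1.064; u2·a0=0.5493·2.340=1.285 ≤ a1=1.764 → R1 fires; G=0 M=3 X=15 B=9 D=5
Draw 6: a1=1.323, a2=0.000, a3=0.576, a0=1.899; τ=−ln(0.7469)/1.899=0.154 → t=1.217; u2·a0=0.3415·1.899=0.649 ≤ a1=1.323 → R1 fires; G=0 M=2 X=17 B=9 D=5
Draw 7: a1=0.882, a2=0.000, a3=0.576, a0=1.458; τ=−ln(0.0936)/1.458=1.625 → t=2.842; u2·a0=0.9756·1.458=1.422; a1+a2=0.882 < 1.422 ≤ a1+…+a3=1.458 → R3 fires; G=1 M=2 X=17 B=8 D=6
Draw 8: a1=0.882, a2=0.456, a3=0.512, a0=1.850; τ=−ln(0.9244)/1.850=0.042 → t=2.884; u2·a0=0.1344·1.850=0.249 ≤ a1=0.882 → R1 fires; G=1 M=1 X=19 B=8 D=6
Draw 9: a1=0.441, a2=0.228, a3=0.512, a0=1.181; τ=−ln(0.9262)/1.181=0.065 → t=2.949; u2·a0=0.0174·1.181=0.021 ≤ a1=0.441 → R1 fires; G=1 M=0 X=21 B=8 D=6
Draw 10: a1=0.000, a2=0.000, a3=0.512, a0=0.512; τ=−ln(0.2392)/0.512=2.794 → t=5.743; u2·a0=0.7642·0.512=0.391; a1+a2=0.000 < 0.391 ≤ a1+…+a3=0.512 → R3 fires; G=2 M=0 X=21 B=7 D=7
Draw 11: a1=0.000, a2=0.000, a3=0.448, a0=0.448; τ=−ln(0.7467)/0.448=0.652 → t=6.395; u2·a0=0.5778·0.448=0.259; a1+a2=0.000 < 0.259 ≤ a1+…+a3=0.448 → R3 fires; G=3 M=0 X=21 B=6 D=8
Draw 12: a1=0.000, a2=0.000, a3=0.384, a0=0.384; τ=−ln(0.2222)/0.384=3.917 → t=10.312; u2·a0=0.3911·0.384=0.150; a1+a2=0.000 < 0.150 ≤ a1+…+a3=0.384 → R3 fires; G=4 M=0 X=21 B=5 D=9
Draw 13: a1=0.000, a2=0.000, a3=0.320, a0=0.320; τ=−ln(0.7635)/0.320=0.843 → t=11.156; u2·a0=0.0404·0.320=0.013; a1+a2=0.000 < 0.013 ≤ a1+…+a3=0.320 → R3 fires; G=5 M=0 X=21 B=4 D=10
Draw 14: a1=0.000, a2=0.000, a3=0.256, a0=0.256; τ=−ln(0.3900)/0.256=3.678 → t=14.834; u2·a0=0.0569·0.256=0.015; a1+a2=0.000 < 0.015 ≤ a1+…+a3=0.256 → R3 fires; G=6 M=0 X=21 B=3 D=11
Draw 15: a1=0.000, a2=0.000, a3=0.192, a0=0.192; τ=−ln(0.5868)/0.192=2.776 → t=17.610 > T=16.4: stop.
Read off D at T=16.4: 11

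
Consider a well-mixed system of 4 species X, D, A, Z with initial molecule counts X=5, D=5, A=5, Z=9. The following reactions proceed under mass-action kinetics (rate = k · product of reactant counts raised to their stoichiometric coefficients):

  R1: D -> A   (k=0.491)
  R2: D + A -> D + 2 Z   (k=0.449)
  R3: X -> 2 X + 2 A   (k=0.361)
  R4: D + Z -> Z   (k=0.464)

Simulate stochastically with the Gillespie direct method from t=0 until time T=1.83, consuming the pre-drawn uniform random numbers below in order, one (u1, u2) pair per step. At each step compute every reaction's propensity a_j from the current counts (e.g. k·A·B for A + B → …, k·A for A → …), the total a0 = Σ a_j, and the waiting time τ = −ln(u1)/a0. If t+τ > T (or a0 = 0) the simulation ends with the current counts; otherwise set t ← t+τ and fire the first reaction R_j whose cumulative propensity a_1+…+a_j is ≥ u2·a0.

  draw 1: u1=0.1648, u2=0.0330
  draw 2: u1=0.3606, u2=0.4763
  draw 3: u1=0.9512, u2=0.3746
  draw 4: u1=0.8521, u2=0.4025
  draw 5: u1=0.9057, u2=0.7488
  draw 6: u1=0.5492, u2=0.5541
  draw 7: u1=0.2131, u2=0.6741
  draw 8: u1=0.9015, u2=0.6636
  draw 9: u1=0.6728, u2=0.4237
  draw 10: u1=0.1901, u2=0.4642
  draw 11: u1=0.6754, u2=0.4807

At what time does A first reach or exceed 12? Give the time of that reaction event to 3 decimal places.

t=0.000: X=5 D=5 A=5 Z=9
Draw 1: a1=2.455, a2=11.225, a3=1.805, a4=20.880, a0=36.365; τ=−ln(0.1648)/36.365=0.050 → t=0.050; u2·a0=0.0330·36.365=1.200 ≤ a1=2.455 → R1 fires; X=5 D=4 A=6 Z=9
Draw 2: a1=1.964, a2=10.776, a3=1.805, a4=16.704, a0=31.249; τ=−ln(0.3606)/31.249=0.033 → t=0.082; u2·a0=0.4763·31.249=14.884; a1+…+a3=14.545 < 14.884 ≤ a1+…+a4=31.249 → R4 fires; X=5 D=3 A=6 Z=9
Draw 3: a1=1.473, a2=8.082, a3=1.805, a4=12.528, a0=23.888; τ=−ln(0.9512)/23.888=0.002 → t=0.084; u2·a0=0.3746·23.888=8.948; a1=1.473 < 8.948 ≤ a1+a2=9.555 → R2 fires; X=5 D=3 A=5 Z=11
Draw 4: a1=1.473, a2=6.735, a3=1.805, a4=15.312, a0=25.325; τ=−ln(0.8521)/25.325=0.006 → t=0.091; u2·a0=0.4025·25.325=10.193; a1+…+a3=10.013 < 10.193 ≤ a1+…+a4=25.325 → R4 fires; X=5 D=2 A=5 Z=11
Draw 5: a1=0.982, a2=4.490, a3=1.805, a4=10.208, a0=17.485; τ=−ln(0.9057)/17.485=0.006 → t=0.096; u2·a0=0.7488·17.485=13.093; a1+…+a3=7.277 < 13.093 ≤ a1+…+a4=17.485 → R4 fires; X=5 D=1 A=5 Z=11
Draw 6: a1=0.491, a2=2.245, a3=1.805, a4=5.104, a0=9.645; τ=−ln(0.5492)/9.645=0.062 → t=0.158; u2·a0=0.5541·9.645=5.344; a1+…+a3=4.541 < 5.344 ≤ a1+…+a4=9.645 → R4 fires; X=5 D=0 A=5 Z=11
Draw 7: a1=0.000, a2=0.000, a3=1.805, a4=0.000, a0=1.805; τ=−ln(0.2131)/1.805=0.857 → t=1.015; u2·a0=0.6741·1.805=1.217; a1+a2=0.000 < 1.217 ≤ a1+…+a3=1.805 → R3 fires; X=6 D=0 A=7 Z=11
Draw 8: a1=0.000, a2=0.000, a3=2.166, a4=0.000, a0=2.166; τ=−ln(0.9015)/2.166=0.048 → t=1.063; u2·a0=0.6636·2.166=1.437; a1+a2=0.000 < 1.437 ≤ a1+…+a3=2.166 → R3 fires; X=7 D=0 A=9 Z=11
Draw 9: a1=0.000, a2=0.000, a3=2.527, a4=0.000, a0=2.527; τ=−ln(0.6728)/2.527=0.157 → t=1.220; u2·a0=0.4237·2.527=1.071; a1+a2=0.000 < 1.071 ≤ a1+…+a3=2.527 → R3 fires; X=8 D=0 A=11 Z=11
Draw 10: a1=0.000, a2=0.000, a3=2.888, a4=0.000, a0=2.888; τ=−ln(0.1901)/2.888=0.575 → t=1.795; u2·a0=0.4642·2.888=1.341; a1+a2=0.000 < 1.341 ≤ a1+…+a3=2.888 → R3 fires; X=9 D=0 A=13 Z=11
Draw 11: a1=0.000, a2=0.000, a3=3.249, a4=0.000, a0=3.249; τ=−ln(0.6754)/3.249=0.121 → t=1.915 > T=1.83: stop.
A first becomes ≥ 12 when it reaches 13 at the event at t=1.795.

Threshold first reached at t = 1.795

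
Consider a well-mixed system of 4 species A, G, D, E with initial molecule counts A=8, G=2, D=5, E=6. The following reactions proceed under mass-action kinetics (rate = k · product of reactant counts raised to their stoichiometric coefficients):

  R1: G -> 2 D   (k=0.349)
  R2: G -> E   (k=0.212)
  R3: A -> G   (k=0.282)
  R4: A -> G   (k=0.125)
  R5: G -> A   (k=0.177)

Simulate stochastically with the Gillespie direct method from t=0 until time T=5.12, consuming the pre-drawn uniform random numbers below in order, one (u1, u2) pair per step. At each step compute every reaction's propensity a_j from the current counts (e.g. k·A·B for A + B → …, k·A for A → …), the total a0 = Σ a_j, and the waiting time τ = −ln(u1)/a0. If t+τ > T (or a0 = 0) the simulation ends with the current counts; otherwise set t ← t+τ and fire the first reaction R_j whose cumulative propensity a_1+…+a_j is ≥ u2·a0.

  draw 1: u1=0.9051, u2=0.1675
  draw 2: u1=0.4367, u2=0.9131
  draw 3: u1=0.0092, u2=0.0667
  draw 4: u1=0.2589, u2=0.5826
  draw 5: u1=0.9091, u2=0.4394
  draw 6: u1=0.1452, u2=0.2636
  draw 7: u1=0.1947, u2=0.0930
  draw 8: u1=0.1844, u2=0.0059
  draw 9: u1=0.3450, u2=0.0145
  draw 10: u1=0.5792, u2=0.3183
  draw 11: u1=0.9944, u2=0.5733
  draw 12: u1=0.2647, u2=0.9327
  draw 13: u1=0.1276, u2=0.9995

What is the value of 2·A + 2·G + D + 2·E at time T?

Check how each reaction changes W = 2·A + 2·G + D + 2·E (weight of products minus weight of reactants):
R1: G -> 2 D: (1·2) − (2·1) = 2 − 2 = 0
R2: G -> E: (2·1) − (2·1) = 2 − 2 = 0
R3: A -> G: (2·1) − (2·1) = 2 − 2 = 0
R4: A -> G: (2·1) − (2·1) = 2 − 2 = 0
R5: G -> A: (2·1) − (2·1) = 2 − 2 = 0
Every reaction leaves W unchanged, so W is conserved and no simulation is needed: W(T) = W(0) = 2·8 + 2·2 + 5 + 2·6 = 37

Value at T = 37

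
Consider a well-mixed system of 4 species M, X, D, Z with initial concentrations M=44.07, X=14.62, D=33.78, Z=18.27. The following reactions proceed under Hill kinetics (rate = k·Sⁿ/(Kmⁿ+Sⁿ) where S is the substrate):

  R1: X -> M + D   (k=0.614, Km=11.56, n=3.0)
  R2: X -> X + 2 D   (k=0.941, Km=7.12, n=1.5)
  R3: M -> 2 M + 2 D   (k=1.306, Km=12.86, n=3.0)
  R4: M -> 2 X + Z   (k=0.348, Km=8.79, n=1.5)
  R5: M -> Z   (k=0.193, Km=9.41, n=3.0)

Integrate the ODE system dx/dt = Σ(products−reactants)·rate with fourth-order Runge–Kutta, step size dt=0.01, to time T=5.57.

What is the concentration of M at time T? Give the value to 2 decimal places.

RK4 with dt=0.01: 557 steps to T=5.57. Trajectory (selected grid times):
t=0.00: M=44.07 X=14.62 D=33.78 Z=18.27
t=0.62: M=44.80 X=14.76 D=36.49 Z=18.59
t=1.24: M=45.53 X=14.90 D=39.21 Z=18.90
t=1.86: M=46.27 X=15.04 D=41.93 Z=19.22
t=2.48: M=47.01 X=15.17 D=44.66 Z=19.54
t=3.09: M=47.73 X=15.31 D=47.35 Z=19.85
t=3.71: M=48.48 X=15.44 D=50.10 Z=20.17
t=4.33: M=49.22 X=15.57 D=52.85 Z=20.49
t=4.95: M=49.97 X=15.70 D=55.60 Z=20.81
t=5.57: M=50.72 X=15.83 D=58.36 Z=21.13
Read off M at T=5.57: 50.72

M at T = 50.72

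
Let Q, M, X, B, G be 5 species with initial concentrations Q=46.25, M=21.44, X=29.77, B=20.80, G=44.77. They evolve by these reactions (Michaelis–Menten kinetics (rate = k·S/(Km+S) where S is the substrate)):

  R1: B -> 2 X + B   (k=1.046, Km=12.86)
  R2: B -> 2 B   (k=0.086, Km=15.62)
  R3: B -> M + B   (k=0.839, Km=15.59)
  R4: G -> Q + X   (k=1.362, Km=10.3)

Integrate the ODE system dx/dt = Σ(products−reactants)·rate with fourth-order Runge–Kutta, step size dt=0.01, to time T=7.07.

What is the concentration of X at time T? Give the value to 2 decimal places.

RK4 with dt=0.01: 707 steps to T=7.07. Trajectory (selected grid times):
t=0.00: Q=46.25 M=21.44 X=29.77 B=20.80 G=44.77
t=0.79: Q=47.12 M=21.82 X=31.66 B=20.84 G=43.90
t=1.57: Q=47.98 M=22.19 X=33.53 B=20.88 G=43.04
t=2.36: Q=48.85 M=22.57 X=35.42 B=20.92 G=42.17
t=3.14: Q=49.70 M=22.95 X=37.29 B=20.95 G=41.32
t=3.93: Q=50.56 M=23.33 X=39.17 B=20.99 G=40.46
t=4.71: Q=51.41 M=23.70 X=41.03 B=21.03 G=39.61
t=5.50: Q=52.26 M=24.08 X=42.90 B=21.07 G=38.76
t=6.28: Q=53.09 M=24.46 X=44.76 B=21.11 G=37.93
t=7.07: Q=53.94 M=24.84 X=46.63 B=21.15 G=37.08
Read off X at T=7.07: 46.63

X at T = 46.63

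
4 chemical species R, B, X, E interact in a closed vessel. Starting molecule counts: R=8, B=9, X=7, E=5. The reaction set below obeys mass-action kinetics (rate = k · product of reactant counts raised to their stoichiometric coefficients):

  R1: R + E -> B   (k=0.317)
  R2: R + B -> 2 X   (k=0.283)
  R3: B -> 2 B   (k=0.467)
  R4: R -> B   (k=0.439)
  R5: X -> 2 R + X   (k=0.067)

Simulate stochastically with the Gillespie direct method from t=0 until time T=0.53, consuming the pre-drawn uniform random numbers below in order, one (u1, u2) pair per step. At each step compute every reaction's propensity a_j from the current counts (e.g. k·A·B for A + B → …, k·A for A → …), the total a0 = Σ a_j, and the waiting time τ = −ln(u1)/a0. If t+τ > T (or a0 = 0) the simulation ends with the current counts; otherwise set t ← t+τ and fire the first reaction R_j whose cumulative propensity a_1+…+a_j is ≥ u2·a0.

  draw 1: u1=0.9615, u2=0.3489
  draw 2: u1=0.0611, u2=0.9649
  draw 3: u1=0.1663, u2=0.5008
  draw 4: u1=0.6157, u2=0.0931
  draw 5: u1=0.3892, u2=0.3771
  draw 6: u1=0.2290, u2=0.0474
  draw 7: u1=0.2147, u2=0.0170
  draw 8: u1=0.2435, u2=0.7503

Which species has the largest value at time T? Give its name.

t=0.000: R=8 B=9 X=7 E=5
Draw 1: a1=12.680, a2=20.376, a3=4.203, a4=3.512, a5=0.469, a0=41.240; τ=−ln(0.9615)/41.240=0.001 → t=0.001; u2·a0=0.3489·41.240=14.389; a1=12.680 < 14.389 ≤ a1+a2=33.056 → R2 fires; R=7 B=8 X=9 E=5
Draw 2: a1=11.095, a2=15.848, a3=3.736, a4=3.073, a5=0.603, a0=34.355; τ=−ln(0.0611)/34.355=0.081 → t=0.082; u2·a0=0.9649·34.355=33.149; a1+…+a3=30.679 < 33.149 ≤ a1+…+a4=33.752 → R4 fires; R=6 B=9 X=9 E=5
Draw 3: a1=9.510, a2=15.282, a3=4.203, a4=2.634, a5=0.603, a0=32.232; τ=−ln(0.1663)/32.232=0.056 → t=0.138; u2·a0=0.5008·32.232=16.142; a1=9.510 < 16.142 ≤ a1+a2=24.792 → R2 fires; R=5 B=8 X=11 E=5
Draw 4: a1=7.925, a2=11.320, a3=3.736, a4=2.195, a5=0.737, a0=25.913; τ=−ln(0.6157)/25.913=0.019 → t=0.157; u2·a0=0.0931·25.913=2.413 ≤ a1=7.925 → R1 fires; R=4 B=9 X=11 E=4
Draw 5: a1=5.072, a2=10.188, a3=4.203, a4=1.756, a5=0.737, a0=21.956; τ=−ln(0.3892)/21.956=0.043 → t=0.200; u2·a0=0.3771·21.956=8.280; a1=5.072 < 8.280 ≤ a1+a2=15.260 → R2 fires; R=3 B=8 X=13 E=4
Draw 6: a1=3.804, a2=6.792, a3=3.736, a4=1.317, a5=0.871, a0=16.520; τ=−ln(0.2290)/16.520=0.089 → t=0.289; u2·a0=0.0474·16.520=0.783 ≤ a1=3.804 → R1 fires; R=2 B=9 X=13 E=3
Draw 7: a1=1.902, a2=5.094, a3=4.203, a4=0.878, a5=0.871, a0=12.948; τ=−ln(0.2147)/12.948=0.119 → t=0.408; u2·a0=0.0170·12.948=0.220 ≤ a1=1.902 → R1 fires; R=1 B=10 X=13 E=2
Draw 8: a1=0.634, a2=2.830, a3=4.670, a4=0.439, a5=0.871, a0=9.444; τ=−ln(0.2435)/9.444=0.150 → t=0.557 > T=0.53: stop.
At T=0.53: R=1 B=10 X=13 E=2; the largest is X.

Dominant species at T: X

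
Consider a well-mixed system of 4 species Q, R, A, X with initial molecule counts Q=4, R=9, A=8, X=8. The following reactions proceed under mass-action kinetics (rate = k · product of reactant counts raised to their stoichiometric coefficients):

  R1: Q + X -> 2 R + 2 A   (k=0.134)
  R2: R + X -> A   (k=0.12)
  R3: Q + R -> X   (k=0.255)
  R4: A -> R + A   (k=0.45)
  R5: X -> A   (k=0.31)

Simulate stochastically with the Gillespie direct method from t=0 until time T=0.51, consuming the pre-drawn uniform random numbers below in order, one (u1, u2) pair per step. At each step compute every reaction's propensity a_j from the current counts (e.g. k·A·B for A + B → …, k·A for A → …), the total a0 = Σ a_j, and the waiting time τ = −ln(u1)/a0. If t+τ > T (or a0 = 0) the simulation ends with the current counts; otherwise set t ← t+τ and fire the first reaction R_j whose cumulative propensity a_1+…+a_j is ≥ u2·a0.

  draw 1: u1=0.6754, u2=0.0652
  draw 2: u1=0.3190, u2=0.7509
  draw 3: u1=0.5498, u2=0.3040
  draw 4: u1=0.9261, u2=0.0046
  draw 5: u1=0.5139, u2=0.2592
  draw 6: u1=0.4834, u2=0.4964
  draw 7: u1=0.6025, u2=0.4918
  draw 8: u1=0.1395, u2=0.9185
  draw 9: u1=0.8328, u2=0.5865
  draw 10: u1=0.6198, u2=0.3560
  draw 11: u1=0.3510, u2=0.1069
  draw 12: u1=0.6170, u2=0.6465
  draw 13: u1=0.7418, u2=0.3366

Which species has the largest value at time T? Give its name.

Dominant species at T: A

t=0.000: Q=4 R=9 A=8 X=8
Draw 1: a1=4.288, a2=8.640, a3=9.180, a4=3.600, a5=2.480, a0=28.188; τ=−ln(0.6754)/28.188=0.014 → t=0.014; u2·a0=0.0652·28.188=1.838 ≤ a1=4.288 → R1 fires; Q=3 R=11 A=10 X=7
Draw 2: a1=2.814, a2=9.240, a3=8.415, a4=4.500, a5=2.170, a0=27.139; τ=−ln(0.3190)/27.139=0.042 → t=0.056; u2·a0=0.7509·27.139=20.379; a1+a2=12.054 < 20.379 ≤ a1+…+a3=20.469 → R3 fires; Q=2 R=10 A=10 X=8
Draw 3: a1=2.144, a2=9.600, a3=5.100, a4=4.500, a5=2.480, a0=23.824; τ=−ln(0.5498)/23.824=0.025 → t=0.081; u2·a0=0.3040·23.824=7.242; a1=2.144 < 7.242 ≤ a1+a2=11.744 → R2 fires; Q=2 R=9 A=11 X=7
Draw 4: a1=1.876, a2=7.560, a3=4.590, a4=4.950, a5=2.170, a0=21.146; τ=−ln(0.9261)/21.146=0.004 → t=0.085; u2·a0=0.0046·21.146=0.097 ≤ a1=1.876 → R1 fires; Q=1 R=11 A=13 X=6
Draw 5: a1=0.804, a2=7.920, a3=2.805, a4=5.850, a5=1.860, a0=19.239; τ=−ln(0.5139)/19.239=0.035 → t=0.119; u2·a0=0.2592·19.239=4.987; a1=0.804 < 4.987 ≤ a1+a2=8.724 → R2 fires; Q=1 R=10 A=14 X=5
Draw 6: a1=0.670, a2=6.000, a3=2.550, a4=6.300, a5=1.550, a0=17.070; τ=−ln(0.4834)/17.070=0.043 → t=0.162; u2·a0=0.4964·17.070=8.474; a1+a2=6.670 < 8.474 ≤ a1+…+a3=9.220 → R3 fires; Q=0 R=9 A=14 X=6
Draw 7: a1=0.000, a2=6.480, a3=0.000, a4=6.300, a5=1.860, a0=14.640; τ=−ln(0.6025)/14.640=0.035 → t=0.197; u2·a0=0.4918·14.640=7.200; a1+…+a3=6.480 < 7.200 ≤ a1+…+a4=12.780 → R4 fires; Q=0 R=10 A=14 X=6
Draw 8: a1=0.000, a2=7.200, a3=0.000, a4=6.300, a5=1.860, a0=15.360; τ=−ln(0.1395)/15.360=0.128 → t=0.325; u2·a0=0.9185·15.360=14.108; a1+…+a4=13.500 < 14.108 ≤ a1+…+a5=15.360 → R5 fires; Q=0 R=10 A=15 X=5
Draw 9: a1=0.000, a2=6.000, a3=0.000, a4=6.750, a5=1.550, a0=14.300; τ=−ln(0.8328)/14.300=0.013 → t=0.338; u2·a0=0.5865·14.300=8.387; a1+…+a3=6.000 < 8.387 ≤ a1+…+a4=12.750 → R4 fires; Q=0 R=11 A=15 X=5
Draw 10: a1=0.000, a2=6.600, a3=0.000, a4=6.750, a5=1.550, a0=14.900; τ=−ln(0.6198)/14.900=0.032 → t=0.370; u2·a0=0.3560·14.900=5.304; a1=0.000 < 5.304 ≤ a1+a2=6.600 → R2 fires; Q=0 R=10 A=16 X=4
Draw 11: a1=0.000, a2=4.800, a3=0.000, a4=7.200, a5=1.240, a0=13.240; τ=−ln(0.3510)/13.240=0.079 → t=0.449; u2·a0=0.1069·13.240=1.415; a1=0.000 < 1.415 ≤ a1+a2=4.800 → R2 fires; Q=0 R=9 A=17 X=3
Draw 12: a1=0.000, a2=3.240, a3=0.000, a4=7.650, a5=0.930, a0=11.820; τ=−ln(0.6170)/11.820=0.041 → t=0.490; u2·a0=0.6465·11.820=7.642; a1+…+a3=3.240 < 7.642 ≤ a1+…+a4=10.890 → R4 fires; Q=0 R=10 A=17 X=3
Draw 13: a1=0.000, a2=3.600, a3=0.000, a4=7.650, a5=0.930, a0=12.180; τ=−ln(0.7418)/12.180=0.025 → t=0.514 > T=0.51: stop.
At T=0.51: Q=0 R=10 A=17 X=3; the largest is A.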